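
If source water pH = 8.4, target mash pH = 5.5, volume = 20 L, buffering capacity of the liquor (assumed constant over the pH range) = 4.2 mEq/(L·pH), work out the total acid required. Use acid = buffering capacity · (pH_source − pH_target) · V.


acid = 4.2 · (8.4 − 5.5) · 20

243.6000 mEq


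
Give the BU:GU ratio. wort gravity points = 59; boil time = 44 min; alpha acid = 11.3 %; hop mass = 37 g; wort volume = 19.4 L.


U = 1.65·0.000125^(GP/1000)·(1−e^(−0.04t))/4.15;  IBU = (α/100)·m·U·1000/V;  BU:GU = IBU/GP
U = 1.65·0.000125^(59/1000)·(1−e^(−0.04·44))/4.15 = 0.1937
IBU = (11.3/100)·37·0.1937·1000/19.4 = 41.7483
BU:GU = 41.7483/59

0.7076


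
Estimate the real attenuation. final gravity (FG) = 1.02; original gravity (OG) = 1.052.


AA = (OG−FG)/(OG−1)·100;  RA = AA·0.8192
AA = (1.052 − 1.02)/(1.052 − 1)·100 = 61.5385
RA = 61.5385·0.8192

50.4123 %


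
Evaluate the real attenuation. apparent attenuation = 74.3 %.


RA = AA · 0.8192
RA = 74.3 · 0.8192

60.8666 %


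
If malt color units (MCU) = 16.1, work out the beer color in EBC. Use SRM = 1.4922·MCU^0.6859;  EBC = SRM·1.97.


SRM = 1.4922·16.1^0.6859 = 10.0367
EBC = 10.0367·1.97

19.7722 EBC


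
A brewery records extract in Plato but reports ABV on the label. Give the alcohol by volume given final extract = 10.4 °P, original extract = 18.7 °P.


SG = 259/(259 − P);  ABV = (OG − FG)·131.25
OG = 259/(259 − 18.7) = 1.0778
FG = 259/(259 − 10.4) = 1.0418
ABV = (1.0778 − 1.0418)·131.25

4.7230 % ABV


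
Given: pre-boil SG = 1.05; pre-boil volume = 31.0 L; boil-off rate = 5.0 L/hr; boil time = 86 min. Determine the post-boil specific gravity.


V_post = V_pre − rate·(t/60);  SG_post = 1 + (SG_pre−1)·V_pre/V_post
V_post = 31.0 − 5.0·(86/60) = 23.8333
SG_post = 1 + (1.05 − 1)·31.0/23.8333

1.0650


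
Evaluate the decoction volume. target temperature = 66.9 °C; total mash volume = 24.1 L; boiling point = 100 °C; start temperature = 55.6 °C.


V_dec = V_total·(T_target − T_start)/(T_boil − T_start)
V_dec = 24.1·(66.9 − 55.6)/(100 − 55.6)

6.1336 L


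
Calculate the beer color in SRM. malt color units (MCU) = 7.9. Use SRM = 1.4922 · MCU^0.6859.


SRM = 1.4922 · 7.9^0.6859

6.1590 SRM


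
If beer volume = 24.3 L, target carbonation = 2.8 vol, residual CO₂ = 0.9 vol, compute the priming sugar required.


sugar = (target − residual)·4.0·V
sugar = (2.8 − 0.9)·4.0·24.3

184.6800 g


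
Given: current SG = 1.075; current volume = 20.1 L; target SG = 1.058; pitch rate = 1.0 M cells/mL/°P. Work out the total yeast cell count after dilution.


V_w = V·((SG_c−1)/(SG_t−1)−1);  °P = 259 − 259/SG_t;  cells = rate·(V+V_w)·°P
V_w = 20.1·((1.075−1)/(1.058−1)−1) = 5.8914
V_final = 20.1 + 5.8914 = 25.9914
°P = 259 − 259/1.058 = 14.1985
cells = 1.0·25.9914·14.1985

369.0383 billion cells


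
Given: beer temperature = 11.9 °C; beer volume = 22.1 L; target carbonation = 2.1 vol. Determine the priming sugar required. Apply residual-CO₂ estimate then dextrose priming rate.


residual = 14.695·(0.01821 + 0.09011·e^(−0.04·T));  sugar = (target − residual)·4.0·V
residual = 14.695·(0.01821 + 0.09011·e^(−0.04·11.9)) = 1.0903
sugar = (2.1 − 1.0903)·4.0·22.1

89.2617 g


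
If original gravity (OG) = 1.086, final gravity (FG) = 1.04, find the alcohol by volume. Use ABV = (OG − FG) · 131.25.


ABV = (1.086 − 1.04) · 131.25

6.0375 % ABV


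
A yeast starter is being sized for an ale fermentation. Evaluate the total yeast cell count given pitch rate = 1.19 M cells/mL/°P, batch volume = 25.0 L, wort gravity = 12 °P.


cells (billions) = rate · V_L · °P
cells = 1.19 · 25.0 · 12

357.0000 billion cells


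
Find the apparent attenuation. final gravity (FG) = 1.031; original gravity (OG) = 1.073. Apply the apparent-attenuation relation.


AA = (OG − FG)/(OG − 1) · 100
AA = (1.073 − 1.031)/(1.073 − 1) · 100

57.5342 %


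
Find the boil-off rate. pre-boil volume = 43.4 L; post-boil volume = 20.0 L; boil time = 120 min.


rate = (V_pre − V_post) / (t_min/60)
rate = (43.4 − 20.0) / (120/60)

11.7000 L/hr


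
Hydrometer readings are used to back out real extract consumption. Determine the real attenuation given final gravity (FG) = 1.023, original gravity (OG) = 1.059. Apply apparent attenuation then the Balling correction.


AA = (OG−FG)/(OG−1)·100;  RA = AA·0.8192
AA = (1.059 − 1.023)/(1.059 − 1)·100 = 61.0169
RA = 61.0169·0.8192

49.9851 %


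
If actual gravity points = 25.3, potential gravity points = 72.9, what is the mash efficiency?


efficiency = actual / potential × 100
efficiency = 25.3 / 72.9 × 100

34.7051 %


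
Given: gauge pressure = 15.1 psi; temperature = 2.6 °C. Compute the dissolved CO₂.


vols = (P + 14.695)·(0.01821 + 0.09011·e^(−0.04·T))
vols = (15.1 + 14.695)·(0.01821 + 0.09011·e^(−0.04·2.6))

2.9622 volumes


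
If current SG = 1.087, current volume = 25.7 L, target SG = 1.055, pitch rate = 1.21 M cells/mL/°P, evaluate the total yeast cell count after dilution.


V_w = V·((SG_c−1)/(SG_t−1)−1);  °P = 259 − 259/SG_t;  cells = rate·(V+V_w)·°P
V_w = 25.7·((1.087−1)/(1.055−1)−1) = 14.9527
V_final = 25.7 + 14.9527 = 40.6527
°P = 259 − 259/1.055 = 13.5024
cells = 1.21·40.6527·13.5024

664.1789 billion cells


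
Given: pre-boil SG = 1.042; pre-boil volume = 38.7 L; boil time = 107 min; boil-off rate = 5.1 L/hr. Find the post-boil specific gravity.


V_post = V_pre − rate·(t/60);  SG_post = 1 + (SG_pre−1)·V_pre/V_post
V_post = 38.7 − 5.1·(107/60) = 29.6050
SG_post = 1 + (1.042 − 1)·38.7/29.6050

1.0549


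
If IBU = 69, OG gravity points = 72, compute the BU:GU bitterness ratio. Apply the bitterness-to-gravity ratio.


BU:GU = IBU / OG_points
BU:GU = 69 / 72

0.9583


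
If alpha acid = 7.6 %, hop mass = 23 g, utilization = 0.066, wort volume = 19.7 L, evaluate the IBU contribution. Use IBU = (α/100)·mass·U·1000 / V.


IBU = (7.6/100)·23·0.066·1000 / 19.7

5.8562 IBU


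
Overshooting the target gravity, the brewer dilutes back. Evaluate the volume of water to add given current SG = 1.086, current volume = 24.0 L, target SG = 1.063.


V_water = V·((SG_curr − 1)/(SG_target − 1) − 1)
V_water = 24.0·((1.086 − 1)/(1.063 − 1) − 1)

8.7619 L


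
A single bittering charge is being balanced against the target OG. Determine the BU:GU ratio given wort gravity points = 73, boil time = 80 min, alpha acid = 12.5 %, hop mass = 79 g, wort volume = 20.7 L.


U = 1.65·0.000125^(GP/1000)·(1−e^(−0.04t))/4.15;  IBU = (α/100)·m·U·1000/V;  BU:GU = IBU/GP
U = 1.65·0.000125^(73/1000)·(1−e^(−0.04·80))/4.15 = 0.1979
IBU = (12.5/100)·79·0.1979·1000/20.7 = 94.4068
BU:GU = 94.4068/73

1.2932


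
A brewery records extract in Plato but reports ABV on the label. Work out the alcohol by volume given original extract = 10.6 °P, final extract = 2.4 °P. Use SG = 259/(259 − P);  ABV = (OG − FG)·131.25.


OG = 259/(259 − 10.6) = 1.0427
FG = 259/(259 − 2.4) = 1.0094
ABV = (1.0427 − 1.0094)·131.25

4.3733 % ABV


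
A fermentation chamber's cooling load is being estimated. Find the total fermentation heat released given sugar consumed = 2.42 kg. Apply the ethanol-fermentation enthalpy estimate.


Q = m_sugar · 590 kJ/kg
Q = 2.42 · 590

1427.8000 kJ


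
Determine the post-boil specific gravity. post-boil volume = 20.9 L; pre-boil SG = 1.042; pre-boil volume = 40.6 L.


SG_post = 1 + (SG_pre − 1)·V_pre/V_post
pts_pre = (1.042 − 1)·1000 = 42.0000
pts_post = 42.0000·40.6/20.9 = 81.5885
SG_post = 1 + 81.5885/1000

1.0816


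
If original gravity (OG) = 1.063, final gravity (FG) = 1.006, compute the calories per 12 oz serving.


ABW = (OG−FG)·131.25·0.79/FG;  °P = 259 − 259/SG (for OG→OE and FG→AE);  RE = 0.1808·OE + 0.8192·AE;  Cal = (6.9·ABW + 4·(RE−0.1))·FG·3.55
ABW = (1.063 − 1.006)·131.25·0.79/1.006 = 5.8749
OE = 259 − 259/1.063 = 15.3500 °P
AE = 259 − 259/1.006 = 1.5447 °P
RE = 0.1808·15.3500 + 0.8192·1.5447 = 4.0407 °P
Cal = (6.9·5.8749 + 4·(4.0407−0.1))·1.006·3.55

201.0640 kcal


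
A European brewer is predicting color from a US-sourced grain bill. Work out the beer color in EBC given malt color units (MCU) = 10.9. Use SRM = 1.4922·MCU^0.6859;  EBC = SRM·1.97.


SRM = 1.4922·10.9^0.6859 = 7.6806
EBC = 7.6806·1.97

15.1309 EBC


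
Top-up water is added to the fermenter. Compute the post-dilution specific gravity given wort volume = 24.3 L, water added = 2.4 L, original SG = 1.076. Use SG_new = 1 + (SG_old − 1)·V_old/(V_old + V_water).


pts = (1.076 − 1)·1000·24.3/(24.3 + 2.4) = 69.1685
SG_new = 1 + 69.1685/1000

1.0692


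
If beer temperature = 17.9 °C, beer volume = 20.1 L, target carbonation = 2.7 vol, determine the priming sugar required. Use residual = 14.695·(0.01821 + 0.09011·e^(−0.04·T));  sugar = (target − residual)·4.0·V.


residual = 14.695·(0.01821 + 0.09011·e^(−0.04·17.9)) = 0.9147
sugar = (2.7 − 0.9147)·4.0·20.1

143.5365 g


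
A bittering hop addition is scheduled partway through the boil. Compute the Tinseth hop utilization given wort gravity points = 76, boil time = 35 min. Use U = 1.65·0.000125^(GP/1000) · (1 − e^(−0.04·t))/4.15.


bigness = 1.65·0.000125^(76/1000) = 0.8334
boil_factor = (1 − e^(−0.04·35))/4.15 = 0.1815
U = 0.8334 · 0.1815

0.1513


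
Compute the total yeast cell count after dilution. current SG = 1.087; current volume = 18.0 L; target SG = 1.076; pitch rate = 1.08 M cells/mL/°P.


V_w = V·((SG_c−1)/(SG_t−1)−1);  °P = 259 − 259/SG_t;  cells = rate·(V+V_w)·°P
V_w = 18.0·((1.087−1)/(1.076−1)−1) = 2.6053
V_final = 18.0 + 2.6053 = 20.6053
°P = 259 − 259/1.076 = 18.2937
cells = 1.08·20.6053·18.2937

407.1018 billion cells


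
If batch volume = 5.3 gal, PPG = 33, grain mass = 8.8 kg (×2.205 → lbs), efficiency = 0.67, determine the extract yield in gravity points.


points = lbs × PPG × eff / vol
lbs = 8.8 × 2.205 = 19.4040
points = 19.4040 × 33 × 0.67 / 5.3

80.9476 points


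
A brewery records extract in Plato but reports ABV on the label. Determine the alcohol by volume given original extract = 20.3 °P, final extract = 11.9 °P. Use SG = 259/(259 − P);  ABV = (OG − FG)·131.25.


OG = 259/(259 − 20.3) = 1.0850
FG = 259/(259 − 11.9) = 1.0482
ABV = (1.0850 − 1.0482)·131.25

4.8412 % ABV


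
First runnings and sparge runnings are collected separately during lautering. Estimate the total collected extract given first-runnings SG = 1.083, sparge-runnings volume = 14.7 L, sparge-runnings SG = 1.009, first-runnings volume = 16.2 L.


total = Σ (SG_i − 1)·1000·V_i
first = (1.083 − 1)·1000·16.2 = 1344.6000
sparge = (1.009 − 1)·1000·14.7 = 132.3000
total = 1344.6000 + 132.3000

1476.9000 gravity·L


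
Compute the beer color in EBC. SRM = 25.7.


EBC = SRM · 1.97
EBC = 25.7 · 1.97

50.6290 EBC


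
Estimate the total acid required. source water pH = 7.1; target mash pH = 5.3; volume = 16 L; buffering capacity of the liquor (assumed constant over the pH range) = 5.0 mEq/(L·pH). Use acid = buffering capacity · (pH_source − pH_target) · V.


acid = 5.0 · (7.1 − 5.3) · 16

144.0000 mEq


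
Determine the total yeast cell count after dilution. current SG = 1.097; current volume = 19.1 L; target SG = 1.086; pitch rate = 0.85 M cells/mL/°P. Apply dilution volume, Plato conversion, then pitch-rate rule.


V_w = V·((SG_c−1)/(SG_t−1)−1);  °P = 259 − 259/SG_t;  cells = rate·(V+V_w)·°P
V_w = 19.1·((1.097−1)/(1.086−1)−1) = 2.4430
V_final = 19.1 + 2.4430 = 21.5430
°P = 259 − 259/1.086 = 20.5101
cells = 0.85·21.5430·20.5101

375.5727 billion cells


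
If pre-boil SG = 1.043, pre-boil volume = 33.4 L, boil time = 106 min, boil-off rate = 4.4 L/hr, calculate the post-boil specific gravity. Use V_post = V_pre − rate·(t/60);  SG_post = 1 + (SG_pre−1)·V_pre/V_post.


V_post = 33.4 − 4.4·(106/60) = 25.6267
SG_post = 1 + (1.043 − 1)·33.4/25.6267

1.0560


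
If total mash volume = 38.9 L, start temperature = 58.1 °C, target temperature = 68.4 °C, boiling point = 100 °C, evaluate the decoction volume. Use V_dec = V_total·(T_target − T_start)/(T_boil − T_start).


V_dec = 38.9·(68.4 − 58.1)/(100 − 58.1)

9.5625 L


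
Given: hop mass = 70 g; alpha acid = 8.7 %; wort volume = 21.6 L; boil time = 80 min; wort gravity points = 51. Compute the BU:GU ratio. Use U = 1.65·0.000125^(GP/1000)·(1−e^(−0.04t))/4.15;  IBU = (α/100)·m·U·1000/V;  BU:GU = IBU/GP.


U = 1.65·0.000125^(51/1000)·(1−e^(−0.04·80))/4.15 = 0.2412
IBU = (8.7/100)·70·0.2412·1000/21.6 = 67.9936
BU:GU = 67.9936/51

1.3332


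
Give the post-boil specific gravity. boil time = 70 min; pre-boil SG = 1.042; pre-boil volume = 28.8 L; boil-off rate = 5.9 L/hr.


V_post = V_pre − rate·(t/60);  SG_post = 1 + (SG_pre−1)·V_pre/V_post
V_post = 28.8 − 5.9·(70/60) = 21.9167
SG_post = 1 + (1.042 − 1)·28.8/21.9167

1.0552


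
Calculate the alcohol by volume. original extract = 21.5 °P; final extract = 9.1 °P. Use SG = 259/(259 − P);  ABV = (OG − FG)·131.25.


OG = 259/(259 − 21.5) = 1.0905
FG = 259/(259 − 9.1) = 1.0364
ABV = (1.0905 − 1.0364)·131.25

7.1022 % ABV


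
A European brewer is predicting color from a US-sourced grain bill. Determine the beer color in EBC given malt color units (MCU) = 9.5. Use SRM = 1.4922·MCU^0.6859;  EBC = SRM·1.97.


SRM = 1.4922·9.5^0.6859 = 6.9895
EBC = 6.9895·1.97

13.7694 EBC


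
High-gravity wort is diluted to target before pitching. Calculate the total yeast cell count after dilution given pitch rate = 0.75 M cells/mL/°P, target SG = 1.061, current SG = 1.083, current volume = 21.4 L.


V_w = V·((SG_c−1)/(SG_t−1)−1);  °P = 259 − 259/SG_t;  cells = rate·(V+V_w)·°P
V_w = 21.4·((1.083−1)/(1.061−1)−1) = 7.7180
V_final = 21.4 + 7.7180 = 29.1180
°P = 259 − 259/1.061 = 14.8907
cells = 0.75·29.1180·14.8907

325.1902 billion cells


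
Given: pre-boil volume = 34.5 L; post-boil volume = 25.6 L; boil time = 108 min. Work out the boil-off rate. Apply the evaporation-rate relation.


rate = (V_pre − V_post) / (t_min/60)
rate = (34.5 − 25.6) / (108/60)

4.9444 L/hr


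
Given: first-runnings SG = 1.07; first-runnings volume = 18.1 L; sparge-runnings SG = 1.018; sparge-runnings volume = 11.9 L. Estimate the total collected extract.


total = Σ (SG_i − 1)·1000·V_i
first = (1.07 − 1)·1000·18.1 = 1267.0000
sparge = (1.018 − 1)·1000·11.9 = 214.2000
total = 1267.0000 + 214.2000

1481.2000 gravity·L


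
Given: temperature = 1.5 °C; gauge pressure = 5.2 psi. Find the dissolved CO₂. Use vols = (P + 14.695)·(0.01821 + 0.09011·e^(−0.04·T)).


vols = (5.2 + 14.695)·(0.01821 + 0.09011·e^(−0.04·1.5))

2.0506 volumes


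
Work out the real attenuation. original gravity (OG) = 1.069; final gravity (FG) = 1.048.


AA = (OG−FG)/(OG−1)·100;  RA = AA·0.8192
AA = (1.069 − 1.048)/(1.069 − 1)·100 = 30.4348
RA = 30.4348·0.8192

24.9322 %


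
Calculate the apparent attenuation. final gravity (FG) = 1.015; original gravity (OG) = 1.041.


AA = (OG − FG)/(OG − 1) · 100
AA = (1.041 − 1.015)/(1.041 − 1) · 100

63.4146 %


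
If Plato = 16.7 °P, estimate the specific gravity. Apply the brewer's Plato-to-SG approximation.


SG = 259/(259 − P)
SG = 259/(259 − 16.7)

1.0689


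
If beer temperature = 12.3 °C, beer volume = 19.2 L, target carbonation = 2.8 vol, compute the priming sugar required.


residual = 14.695·(0.01821 + 0.09011·e^(−0.04·T));  sugar = (target − residual)·4.0·V
residual = 14.695·(0.01821 + 0.09011·e^(−0.04·12.3)) = 1.0772
sugar = (2.8 − 1.0772)·4.0·19.2

132.3115 g


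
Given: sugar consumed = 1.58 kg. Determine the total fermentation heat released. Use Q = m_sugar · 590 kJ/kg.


Q = 1.58 · 590

932.2000 kJ


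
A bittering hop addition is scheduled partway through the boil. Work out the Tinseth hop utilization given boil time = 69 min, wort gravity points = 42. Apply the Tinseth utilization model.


U = 1.65·0.000125^(GP/1000) · (1 − e^(−0.04·t))/4.15
bigness = 1.65·0.000125^(42/1000) = 1.1312
boil_factor = (1 − e^(−0.04·69))/4.15 = 0.2257
U = 1.1312 · 0.2257

0.2553


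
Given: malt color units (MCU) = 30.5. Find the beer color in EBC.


SRM = 1.4922·MCU^0.6859;  EBC = SRM·1.97
SRM = 1.4922·30.5^0.6859 = 15.5564
EBC = 15.5564·1.97

30.6461 EBC


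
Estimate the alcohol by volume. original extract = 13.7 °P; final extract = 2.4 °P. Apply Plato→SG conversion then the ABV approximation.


SG = 259/(259 − P);  ABV = (OG − FG)·131.25
OG = 259/(259 − 13.7) = 1.0558
FG = 259/(259 − 2.4) = 1.0094
ABV = (1.0558 − 1.0094)·131.25

6.1027 % ABV


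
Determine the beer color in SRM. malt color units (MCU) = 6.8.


SRM = 1.4922 · MCU^0.6859
SRM = 1.4922 · 6.8^0.6859

5.5571 SRM


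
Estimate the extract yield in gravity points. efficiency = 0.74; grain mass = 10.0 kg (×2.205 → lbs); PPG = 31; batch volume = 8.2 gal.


points = lbs × PPG × eff / vol
lbs = 10.0 × 2.205 = 22.0500
points = 22.0500 × 31 × 0.74 / 8.2

61.6862 points


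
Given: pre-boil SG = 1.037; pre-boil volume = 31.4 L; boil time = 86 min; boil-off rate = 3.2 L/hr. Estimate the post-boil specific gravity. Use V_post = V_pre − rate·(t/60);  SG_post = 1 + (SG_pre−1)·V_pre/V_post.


V_post = 31.4 − 3.2·(86/60) = 26.8133
SG_post = 1 + (1.037 − 1)·31.4/26.8133

1.0433


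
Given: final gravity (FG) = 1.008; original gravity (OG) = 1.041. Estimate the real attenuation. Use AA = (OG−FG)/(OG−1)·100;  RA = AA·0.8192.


AA = (1.041 − 1.008)/(1.041 − 1)·100 = 80.4878
RA = 80.4878·0.8192

65.9356 %


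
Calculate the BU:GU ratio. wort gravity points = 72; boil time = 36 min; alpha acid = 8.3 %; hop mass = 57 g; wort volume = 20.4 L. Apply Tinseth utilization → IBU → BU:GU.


U = 1.65·0.000125^(GP/1000)·(1−e^(−0.04t))/4.15;  IBU = (α/100)·m·U·1000/V;  BU:GU = IBU/GP
U = 1.65·0.000125^(72/1000)·(1−e^(−0.04·36))/4.15 = 0.1588
IBU = (8.3/100)·57·0.1588·1000/20.4 = 36.8385
BU:GU = 36.8385/72

0.5116


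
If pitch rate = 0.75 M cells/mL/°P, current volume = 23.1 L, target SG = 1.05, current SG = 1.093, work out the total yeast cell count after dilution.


V_w = V·((SG_c−1)/(SG_t−1)−1);  °P = 259 − 259/SG_t;  cells = rate·(V+V_w)·°P
V_w = 23.1·((1.093−1)/(1.05−1)−1) = 19.8660
V_final = 23.1 + 19.8660 = 42.9660
°P = 259 − 259/1.05 = 12.3333
cells = 0.75·42.9660·12.3333

397.4355 billion cells


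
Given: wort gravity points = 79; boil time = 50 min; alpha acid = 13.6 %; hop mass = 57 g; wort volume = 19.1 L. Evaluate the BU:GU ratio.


U = 1.65·0.000125^(GP/1000)·(1−e^(−0.04t))/4.15;  IBU = (α/100)·m·U·1000/V;  BU:GU = IBU/GP
U = 1.65·0.000125^(79/1000)·(1−e^(−0.04·50))/4.15 = 0.1690
IBU = (13.6/100)·57·0.1690·1000/19.1 = 68.5993
BU:GU = 68.5993/79

0.8683


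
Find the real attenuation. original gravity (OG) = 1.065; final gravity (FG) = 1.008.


AA = (OG−FG)/(OG−1)·100;  RA = AA·0.8192
AA = (1.065 − 1.008)/(1.065 − 1)·100 = 87.6923
RA = 87.6923·0.8192

71.8375 %


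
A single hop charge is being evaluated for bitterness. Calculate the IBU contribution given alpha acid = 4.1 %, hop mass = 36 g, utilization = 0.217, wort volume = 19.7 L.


IBU = (α/100)·mass·U·1000 / V
IBU = (4.1/100)·36·0.217·1000 / 19.7

16.2585 IBU


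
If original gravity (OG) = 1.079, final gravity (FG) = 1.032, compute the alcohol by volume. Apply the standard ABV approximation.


ABV = (OG − FG) · 131.25
ABV = (1.079 − 1.032) · 131.25

6.1687 % ABV


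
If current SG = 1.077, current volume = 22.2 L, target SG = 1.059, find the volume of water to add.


V_water = V·((SG_curr − 1)/(SG_target − 1) − 1)
V_water = 22.2·((1.077 − 1)/(1.059 − 1) − 1)

6.7729 L


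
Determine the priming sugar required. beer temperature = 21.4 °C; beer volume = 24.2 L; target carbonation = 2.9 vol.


residual = 14.695·(0.01821 + 0.09011·e^(−0.04·T));  sugar = (target − residual)·4.0·V
residual = 14.695·(0.01821 + 0.09011·e^(−0.04·21.4)) = 0.8302
sugar = (2.9 − 0.8302)·4.0·24.2

200.3587 g


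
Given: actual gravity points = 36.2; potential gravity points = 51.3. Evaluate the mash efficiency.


efficiency = actual / potential × 100
efficiency = 36.2 / 51.3 × 100

70.5653 %


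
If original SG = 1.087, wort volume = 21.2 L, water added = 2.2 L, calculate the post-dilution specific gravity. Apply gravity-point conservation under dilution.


SG_new = 1 + (SG_old − 1)·V_old/(V_old + V_water)
pts = (1.087 − 1)·1000·21.2/(21.2 + 2.2) = 78.8205
SG_new = 1 + 78.8205/1000

1.0788


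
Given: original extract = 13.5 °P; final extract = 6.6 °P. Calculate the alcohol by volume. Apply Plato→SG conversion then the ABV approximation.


SG = 259/(259 − P);  ABV = (OG − FG)·131.25
OG = 259/(259 − 13.5) = 1.0550
FG = 259/(259 − 6.6) = 1.0261
ABV = (1.0550 − 1.0261)·131.25

3.7854 % ABV


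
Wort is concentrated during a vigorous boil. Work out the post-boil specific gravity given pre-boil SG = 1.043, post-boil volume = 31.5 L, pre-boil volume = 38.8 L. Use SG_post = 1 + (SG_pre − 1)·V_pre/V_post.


pts_pre = (1.043 − 1)·1000 = 43.0000
pts_post = 43.0000·38.8/31.5 = 52.9651
SG_post = 1 + 52.9651/1000

1.0530


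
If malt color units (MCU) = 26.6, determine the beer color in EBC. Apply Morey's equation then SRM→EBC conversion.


SRM = 1.4922·MCU^0.6859;  EBC = SRM·1.97
SRM = 1.4922·26.6^0.6859 = 14.1629
EBC = 14.1629·1.97

27.9010 EBC


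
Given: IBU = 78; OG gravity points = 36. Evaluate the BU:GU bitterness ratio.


BU:GU = IBU / OG_points
BU:GU = 78 / 36

2.1667


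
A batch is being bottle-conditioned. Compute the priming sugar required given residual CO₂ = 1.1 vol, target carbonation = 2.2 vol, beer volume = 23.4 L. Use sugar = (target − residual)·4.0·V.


sugar = (2.2 − 1.1)·4.0·23.4

102.9600 g


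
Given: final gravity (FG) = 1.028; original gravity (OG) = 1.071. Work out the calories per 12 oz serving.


ABW = (OG−FG)·131.25·0.79/FG;  °P = 259 − 259/SG (for OG→OE and FG→AE);  RE = 0.1808·OE + 0.8192·AE;  Cal = (6.9·ABW + 4·(RE−0.1))·FG·3.55
ABW = (1.071 − 1.028)·131.25·0.79/1.028 = 4.3371
OE = 259 − 259/1.071 = 17.1699 °P
AE = 259 − 259/1.028 = 7.0545 °P
RE = 0.1808·17.1699 + 0.8192·7.0545 = 8.8833 °P
Cal = (6.9·4.3371 + 4·(8.8833−0.1))·1.028·3.55

237.4283 kcal


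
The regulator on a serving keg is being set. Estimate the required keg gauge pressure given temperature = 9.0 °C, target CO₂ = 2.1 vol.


psi = vols/(0.01821 + 0.09011·e^(−0.04·T)) − 14.695
psi = 2.1/(0.01821 + 0.09011·e^(−0.04·9.0)) − 14.695

11.2061 psi


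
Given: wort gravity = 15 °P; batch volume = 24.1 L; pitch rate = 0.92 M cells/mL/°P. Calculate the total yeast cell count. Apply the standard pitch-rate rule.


cells (billions) = rate · V_L · °P
cells = 0.92 · 24.1 · 15

332.5800 billion cells


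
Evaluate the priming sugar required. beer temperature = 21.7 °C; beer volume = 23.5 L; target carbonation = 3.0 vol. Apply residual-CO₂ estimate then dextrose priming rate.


residual = 14.695·(0.01821 + 0.09011·e^(−0.04·T));  sugar = (target − residual)·4.0·V
residual = 14.695·(0.01821 + 0.09011·e^(−0.04·21.7)) = 0.8235
sugar = (3.0 − 0.8235)·4.0·23.5

204.5940 g


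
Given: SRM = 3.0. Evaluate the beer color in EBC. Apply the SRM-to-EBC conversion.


EBC = SRM · 1.97
EBC = 3.0 · 1.97

5.9100 EBC


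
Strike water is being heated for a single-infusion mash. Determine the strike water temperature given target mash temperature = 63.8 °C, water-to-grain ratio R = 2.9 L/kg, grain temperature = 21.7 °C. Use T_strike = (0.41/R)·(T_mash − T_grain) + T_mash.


T_strike = (0.41/2.9)·(63.8 − 21.7) + 63.8

69.7521 °C


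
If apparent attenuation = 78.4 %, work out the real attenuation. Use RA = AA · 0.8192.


RA = 78.4 · 0.8192

64.2253 %


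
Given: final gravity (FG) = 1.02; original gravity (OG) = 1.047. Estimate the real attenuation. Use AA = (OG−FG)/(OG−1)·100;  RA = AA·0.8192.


AA = (1.047 − 1.02)/(1.047 − 1)·100 = 57.4468
RA = 57.4468·0.8192

47.0604 %


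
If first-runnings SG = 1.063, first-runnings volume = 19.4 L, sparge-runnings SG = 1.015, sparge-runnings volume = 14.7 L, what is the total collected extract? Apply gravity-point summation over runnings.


total = Σ (SG_i − 1)·1000·V_i
first = (1.063 − 1)·1000·19.4 = 1222.2000
sparge = (1.015 − 1)·1000·14.7 = 220.5000
total = 1222.2000 + 220.5000

1442.7000 gravity·L


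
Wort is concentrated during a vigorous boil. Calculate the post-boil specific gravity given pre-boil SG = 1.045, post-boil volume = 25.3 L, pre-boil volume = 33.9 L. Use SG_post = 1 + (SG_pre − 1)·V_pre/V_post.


pts_pre = (1.045 − 1)·1000 = 45.0000
pts_post = 45.0000·33.9/25.3 = 60.2964
SG_post = 1 + 60.2964/1000

1.0603


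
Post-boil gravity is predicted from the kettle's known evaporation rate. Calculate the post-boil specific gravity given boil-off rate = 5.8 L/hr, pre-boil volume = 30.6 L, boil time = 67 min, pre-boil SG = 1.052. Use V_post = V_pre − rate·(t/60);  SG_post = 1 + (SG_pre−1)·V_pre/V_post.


V_post = 30.6 − 5.8·(67/60) = 24.1233
SG_post = 1 + (1.052 − 1)·30.6/24.1233

1.0660


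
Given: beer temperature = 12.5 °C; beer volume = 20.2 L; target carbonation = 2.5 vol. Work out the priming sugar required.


residual = 14.695·(0.01821 + 0.09011·e^(−0.04·T));  sugar = (target − residual)·4.0·V
residual = 14.695·(0.01821 + 0.09011·e^(−0.04·12.5)) = 1.0707
sugar = (2.5 − 1.0707)·4.0·20.2

115.4839 g


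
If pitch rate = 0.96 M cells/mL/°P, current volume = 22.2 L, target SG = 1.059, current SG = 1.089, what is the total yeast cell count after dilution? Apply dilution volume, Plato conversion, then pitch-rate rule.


V_w = V·((SG_c−1)/(SG_t−1)−1);  °P = 259 − 259/SG_t;  cells = rate·(V+V_w)·°P
V_w = 22.2·((1.089−1)/(1.059−1)−1) = 11.2881
V_final = 22.2 + 11.2881 = 33.4881
°P = 259 − 259/1.059 = 14.4297
cells = 0.96·33.4881·14.4297

463.8932 billion cells


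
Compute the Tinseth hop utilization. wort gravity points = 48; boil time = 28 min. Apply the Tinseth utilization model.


U = 1.65·0.000125^(GP/1000) · (1 − e^(−0.04·t))/4.15
bigness = 1.65·0.000125^(48/1000) = 1.0719
boil_factor = (1 − e^(−0.04·28))/4.15 = 0.1623
U = 1.0719 · 0.1623

0.1740


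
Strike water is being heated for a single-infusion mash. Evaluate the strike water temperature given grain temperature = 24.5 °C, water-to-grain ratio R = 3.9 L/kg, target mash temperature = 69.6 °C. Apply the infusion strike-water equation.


T_strike = (0.41/R)·(T_mash − T_grain) + T_mash
T_strike = (0.41/3.9)·(69.6 − 24.5) + 69.6

74.3413 °C


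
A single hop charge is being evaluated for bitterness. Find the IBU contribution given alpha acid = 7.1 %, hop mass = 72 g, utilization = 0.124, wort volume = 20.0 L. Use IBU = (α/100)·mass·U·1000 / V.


IBU = (7.1/100)·72·0.124·1000 / 20.0

31.6944 IBU


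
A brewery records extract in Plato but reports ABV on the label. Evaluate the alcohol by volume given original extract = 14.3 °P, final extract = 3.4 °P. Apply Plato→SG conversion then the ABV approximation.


SG = 259/(259 − P);  ABV = (OG − FG)·131.25
OG = 259/(259 − 14.3) = 1.0584
FG = 259/(259 − 3.4) = 1.0133
ABV = (1.0584 − 1.0133)·131.25

5.9242 % ABV


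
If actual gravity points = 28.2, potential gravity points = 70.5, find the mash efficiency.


efficiency = actual / potential × 100
efficiency = 28.2 / 70.5 × 100

40.0000 %


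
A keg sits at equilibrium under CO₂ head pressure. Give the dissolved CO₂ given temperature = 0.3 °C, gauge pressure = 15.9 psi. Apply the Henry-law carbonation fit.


vols = (P + 14.695)·(0.01821 + 0.09011·e^(−0.04·T))
vols = (15.9 + 14.695)·(0.01821 + 0.09011·e^(−0.04·0.3))

3.2812 volumes


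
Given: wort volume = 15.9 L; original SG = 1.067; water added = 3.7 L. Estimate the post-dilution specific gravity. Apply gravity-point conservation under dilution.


SG_new = 1 + (SG_old − 1)·V_old/(V_old + V_water)
pts = (1.067 − 1)·1000·15.9/(15.9 + 3.7) = 54.3520
SG_new = 1 + 54.3520/1000

1.0544


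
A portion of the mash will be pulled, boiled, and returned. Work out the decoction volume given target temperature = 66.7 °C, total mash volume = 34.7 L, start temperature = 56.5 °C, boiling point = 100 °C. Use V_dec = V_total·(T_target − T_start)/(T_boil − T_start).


V_dec = 34.7·(66.7 − 56.5)/(100 − 56.5)

8.1366 L


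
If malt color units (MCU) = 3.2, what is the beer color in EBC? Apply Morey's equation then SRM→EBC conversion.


SRM = 1.4922·MCU^0.6859;  EBC = SRM·1.97
SRM = 1.4922·3.2^0.6859 = 3.3137
EBC = 3.3137·1.97

6.5279 EBC


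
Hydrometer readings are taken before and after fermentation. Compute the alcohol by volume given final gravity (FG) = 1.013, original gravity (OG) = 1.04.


ABV = (OG − FG) · 131.25
ABV = (1.04 − 1.013) · 131.25

3.5438 % ABV


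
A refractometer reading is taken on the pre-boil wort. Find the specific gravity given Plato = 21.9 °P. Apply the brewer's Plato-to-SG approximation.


SG = 259/(259 − P)
SG = 259/(259 − 21.9)

1.0924


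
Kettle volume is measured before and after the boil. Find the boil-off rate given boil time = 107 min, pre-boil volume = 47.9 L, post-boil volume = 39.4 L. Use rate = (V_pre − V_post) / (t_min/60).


rate = (47.9 − 39.4) / (107/60)

4.7664 L/hr


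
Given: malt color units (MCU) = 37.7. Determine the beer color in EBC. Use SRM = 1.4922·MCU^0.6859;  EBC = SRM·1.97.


SRM = 1.4922·37.7^0.6859 = 17.9903
EBC = 17.9903·1.97

35.4410 EBC


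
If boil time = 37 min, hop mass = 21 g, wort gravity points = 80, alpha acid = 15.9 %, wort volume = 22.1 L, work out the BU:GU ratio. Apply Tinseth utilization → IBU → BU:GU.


U = 1.65·0.000125^(GP/1000)·(1−e^(−0.04t))/4.15;  IBU = (α/100)·m·U·1000/V;  BU:GU = IBU/GP
U = 1.65·0.000125^(80/1000)·(1−e^(−0.04·37))/4.15 = 0.1496
IBU = (15.9/100)·21·0.1496·1000/22.1 = 22.6065
BU:GU = 22.6065/80

0.2826


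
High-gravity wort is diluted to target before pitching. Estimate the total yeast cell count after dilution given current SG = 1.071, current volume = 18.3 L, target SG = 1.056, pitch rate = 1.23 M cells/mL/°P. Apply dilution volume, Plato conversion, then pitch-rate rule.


V_w = V·((SG_c−1)/(SG_t−1)−1);  °P = 259 − 259/SG_t;  cells = rate·(V+V_w)·°P
V_w = 18.3·((1.071−1)/(1.056−1)−1) = 4.9018
V_final = 18.3 + 4.9018 = 23.2018
°P = 259 − 259/1.056 = 13.7348
cells = 1.23·23.2018·13.7348

391.9678 billion cells


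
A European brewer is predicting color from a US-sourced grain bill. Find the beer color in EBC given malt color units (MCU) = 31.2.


SRM = 1.4922·MCU^0.6859;  EBC = SRM·1.97
SRM = 1.4922·31.2^0.6859 = 15.8004
EBC = 15.8004·1.97

31.1268 EBC


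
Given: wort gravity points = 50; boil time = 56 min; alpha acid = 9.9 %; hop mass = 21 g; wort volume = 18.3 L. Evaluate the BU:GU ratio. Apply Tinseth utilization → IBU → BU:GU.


U = 1.65·0.000125^(GP/1000)·(1−e^(−0.04t))/4.15;  IBU = (α/100)·m·U·1000/V;  BU:GU = IBU/GP
U = 1.65·0.000125^(50/1000)·(1−e^(−0.04·56))/4.15 = 0.2267
IBU = (9.9/100)·21·0.2267·1000/18.3 = 25.7513
BU:GU = 25.7513/50

0.5150


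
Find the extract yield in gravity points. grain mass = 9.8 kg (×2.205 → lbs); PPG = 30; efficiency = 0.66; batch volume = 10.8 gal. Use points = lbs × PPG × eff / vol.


lbs = 9.8 × 2.205 = 21.6090
points = 21.6090 × 30 × 0.66 / 10.8

39.6165 points


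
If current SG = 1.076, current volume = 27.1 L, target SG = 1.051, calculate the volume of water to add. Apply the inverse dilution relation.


V_water = V·((SG_curr − 1)/(SG_target − 1) − 1)
V_water = 27.1·((1.076 − 1)/(1.051 − 1) − 1)

13.2843 L


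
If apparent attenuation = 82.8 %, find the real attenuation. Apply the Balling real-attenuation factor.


RA = AA · 0.8192
RA = 82.8 · 0.8192

67.8298 %


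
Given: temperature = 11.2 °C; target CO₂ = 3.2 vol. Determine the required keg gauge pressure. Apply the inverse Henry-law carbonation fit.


psi = vols/(0.01821 + 0.09011·e^(−0.04·T)) − 14.695
psi = 3.2/(0.01821 + 0.09011·e^(−0.04·11.2)) − 14.695

27.5316 psi


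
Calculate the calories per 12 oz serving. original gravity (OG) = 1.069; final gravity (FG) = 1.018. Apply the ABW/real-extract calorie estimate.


ABW = (OG−FG)·131.25·0.79/FG;  °P = 259 − 259/SG (for OG→OE and FG→AE);  RE = 0.1808·OE + 0.8192·AE;  Cal = (6.9·ABW + 4·(RE−0.1))·FG·3.55
ABW = (1.069 − 1.018)·131.25·0.79/1.018 = 5.1946
OE = 259 − 259/1.069 = 16.7175 °P
AE = 259 − 259/1.018 = 4.5796 °P
RE = 0.1808·16.7175 + 0.8192·4.5796 = 6.7741 °P
Cal = (6.9·5.1946 + 4·(6.7741−0.1))·1.018·3.55

226.0093 kcal


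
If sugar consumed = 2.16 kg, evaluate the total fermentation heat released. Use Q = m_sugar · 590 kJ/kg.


Q = 2.16 · 590

1274.4000 kJ


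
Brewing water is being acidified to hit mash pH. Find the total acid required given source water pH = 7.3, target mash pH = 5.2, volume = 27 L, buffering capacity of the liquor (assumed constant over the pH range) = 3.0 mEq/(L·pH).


acid = buffering capacity · (pH_source − pH_target) · V
acid = 3.0 · (7.3 − 5.2) · 27

170.1000 mEq


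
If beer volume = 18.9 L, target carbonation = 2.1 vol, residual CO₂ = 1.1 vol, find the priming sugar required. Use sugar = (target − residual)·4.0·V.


sugar = (2.1 − 1.1)·4.0·18.9

75.6000 g


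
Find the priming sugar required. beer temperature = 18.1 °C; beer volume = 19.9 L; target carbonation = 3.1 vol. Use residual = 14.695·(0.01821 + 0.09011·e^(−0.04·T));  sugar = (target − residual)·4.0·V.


residual = 14.695·(0.01821 + 0.09011·e^(−0.04·18.1)) = 0.9096
sugar = (3.1 − 0.9096)·4.0·19.9

174.3587 g


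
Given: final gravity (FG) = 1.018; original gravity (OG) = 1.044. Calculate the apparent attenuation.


AA = (OG − FG)/(OG − 1) · 100
AA = (1.044 − 1.018)/(1.044 − 1) · 100

59.0909 %


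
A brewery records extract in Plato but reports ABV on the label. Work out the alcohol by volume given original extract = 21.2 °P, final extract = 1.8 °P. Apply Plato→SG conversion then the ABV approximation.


SG = 259/(259 − P);  ABV = (OG − FG)·131.25
OG = 259/(259 − 21.2) = 1.0892
FG = 259/(259 − 1.8) = 1.0070
ABV = (1.0892 − 1.0070)·131.25

10.7825 % ABV


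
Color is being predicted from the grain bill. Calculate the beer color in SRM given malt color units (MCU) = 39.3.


SRM = 1.4922 · MCU^0.6859
SRM = 1.4922 · 39.3^0.6859

18.5106 SRM


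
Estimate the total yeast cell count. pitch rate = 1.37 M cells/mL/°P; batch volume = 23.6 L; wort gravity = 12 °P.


cells (billions) = rate · V_L · °P
cells = 1.37 · 23.6 · 12

387.9840 billion cells


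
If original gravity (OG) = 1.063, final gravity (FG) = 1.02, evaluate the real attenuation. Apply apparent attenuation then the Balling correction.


AA = (OG−FG)/(OG−1)·100;  RA = AA·0.8192
AA = (1.063 − 1.02)/(1.063 − 1)·100 = 68.2540
RA = 68.2540·0.8192

55.9137 %


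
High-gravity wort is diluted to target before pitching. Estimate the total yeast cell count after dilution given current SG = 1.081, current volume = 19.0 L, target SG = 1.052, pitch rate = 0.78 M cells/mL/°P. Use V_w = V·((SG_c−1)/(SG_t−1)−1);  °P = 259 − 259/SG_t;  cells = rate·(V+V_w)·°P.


V_w = 19.0·((1.081−1)/(1.052−1)−1) = 10.5962
V_final = 19.0 + 10.5962 = 29.5962
°P = 259 − 259/1.052 = 12.8023
cells = 0.78·29.5962·12.8023

295.5407 billion cells


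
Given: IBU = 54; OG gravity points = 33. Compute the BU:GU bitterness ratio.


BU:GU = IBU / OG_points
BU:GU = 54 / 33

1.6364


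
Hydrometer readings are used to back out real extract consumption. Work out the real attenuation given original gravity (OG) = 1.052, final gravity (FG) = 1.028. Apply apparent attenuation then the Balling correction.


AA = (OG−FG)/(OG−1)·100;  RA = AA·0.8192
AA = (1.052 − 1.028)/(1.052 − 1)·100 = 46.1538
RA = 46.1538·0.8192

37.8092 %


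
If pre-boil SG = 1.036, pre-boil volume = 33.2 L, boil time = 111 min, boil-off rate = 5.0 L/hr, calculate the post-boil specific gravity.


V_post = V_pre − rate·(t/60);  SG_post = 1 + (SG_pre−1)·V_pre/V_post
V_post = 33.2 − 5.0·(111/60) = 23.9500
SG_post = 1 + (1.036 − 1)·33.2/23.9500

1.0499


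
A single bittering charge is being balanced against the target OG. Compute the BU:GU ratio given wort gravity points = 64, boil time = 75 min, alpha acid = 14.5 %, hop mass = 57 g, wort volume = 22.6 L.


U = 1.65·0.000125^(GP/1000)·(1−e^(−0.04t))/4.15;  IBU = (α/100)·m·U·1000/V;  BU:GU = IBU/GP
U = 1.65·0.000125^(64/1000)·(1−e^(−0.04·75))/4.15 = 0.2125
IBU = (14.5/100)·57·0.2125·1000/22.6 = 77.7309
BU:GU = 77.7309/64

1.2145


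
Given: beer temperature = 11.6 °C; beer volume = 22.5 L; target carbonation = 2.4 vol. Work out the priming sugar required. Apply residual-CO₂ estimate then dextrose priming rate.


residual = 14.695·(0.01821 + 0.09011·e^(−0.04·T));  sugar = (target − residual)·4.0·V
residual = 14.695·(0.01821 + 0.09011·e^(−0.04·11.6)) = 1.1002
sugar = (2.4 − 1.1002)·4.0·22.5

116.9835 g


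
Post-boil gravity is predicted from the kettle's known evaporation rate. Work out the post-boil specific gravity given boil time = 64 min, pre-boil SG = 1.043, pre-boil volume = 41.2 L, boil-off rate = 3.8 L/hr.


V_post = V_pre − rate·(t/60);  SG_post = 1 + (SG_pre−1)·V_pre/V_post
V_post = 41.2 − 3.8·(64/60) = 37.1467
SG_post = 1 + (1.043 − 1)·41.2/37.1467

1.0477


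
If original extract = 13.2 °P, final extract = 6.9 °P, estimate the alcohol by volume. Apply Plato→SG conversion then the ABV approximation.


SG = 259/(259 − P);  ABV = (OG − FG)·131.25
OG = 259/(259 − 13.2) = 1.0537
FG = 259/(259 − 6.9) = 1.0274
ABV = (1.0537 − 1.0274)·131.25

3.4561 % ABV


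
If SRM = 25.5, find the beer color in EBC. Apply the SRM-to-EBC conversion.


EBC = SRM · 1.97
EBC = 25.5 · 1.97

50.2350 EBC


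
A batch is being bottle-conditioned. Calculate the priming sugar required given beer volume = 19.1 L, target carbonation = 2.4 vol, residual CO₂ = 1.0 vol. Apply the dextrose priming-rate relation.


sugar = (target − residual)·4.0·V
sugar = (2.4 − 1.0)·4.0·19.1

106.9600 g


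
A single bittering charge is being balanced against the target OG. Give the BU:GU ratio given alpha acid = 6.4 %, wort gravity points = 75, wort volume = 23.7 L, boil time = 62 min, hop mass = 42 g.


U = 1.65·0.000125^(GP/1000)·(1−e^(−0.04t))/4.15;  IBU = (α/100)·m·U·1000/V;  BU:GU = IBU/GP
U = 1.65·0.000125^(75/1000)·(1−e^(−0.04·62))/4.15 = 0.1857
IBU = (6.4/100)·42·0.1857·1000/23.7 = 21.0573
BU:GU = 21.0573/75

0.2808


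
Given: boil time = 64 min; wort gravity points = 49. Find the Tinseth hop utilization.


U = 1.65·0.000125^(GP/1000) · (1 − e^(−0.04·t))/4.15
bigness = 1.65·0.000125^(49/1000) = 1.0623
boil_factor = (1 − e^(−0.04·64))/4.15 = 0.2223
U = 1.0623 · 0.2223

0.2362
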